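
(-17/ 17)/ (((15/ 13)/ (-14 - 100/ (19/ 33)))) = 46358/ 285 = 162.66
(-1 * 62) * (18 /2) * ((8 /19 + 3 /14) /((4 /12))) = -141453 /133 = -1063.56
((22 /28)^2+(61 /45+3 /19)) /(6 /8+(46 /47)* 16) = 16782713 /129246075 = 0.13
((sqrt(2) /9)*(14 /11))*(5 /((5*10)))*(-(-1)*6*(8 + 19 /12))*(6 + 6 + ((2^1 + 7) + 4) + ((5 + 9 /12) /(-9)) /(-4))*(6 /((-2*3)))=-583303*sqrt(2) /28512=-28.93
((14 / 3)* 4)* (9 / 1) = 168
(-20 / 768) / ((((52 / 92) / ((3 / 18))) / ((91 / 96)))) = -805 / 110592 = -0.01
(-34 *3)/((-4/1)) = 51/2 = 25.50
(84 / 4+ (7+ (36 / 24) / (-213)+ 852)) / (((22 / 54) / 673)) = 2270629989 / 1562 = 1453668.37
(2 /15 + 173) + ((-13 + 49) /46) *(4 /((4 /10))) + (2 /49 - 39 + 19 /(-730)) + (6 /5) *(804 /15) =2545804633 /12340650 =206.29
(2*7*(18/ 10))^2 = 15876/ 25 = 635.04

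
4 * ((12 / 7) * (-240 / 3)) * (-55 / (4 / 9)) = 475200 / 7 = 67885.71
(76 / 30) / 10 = 19 / 75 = 0.25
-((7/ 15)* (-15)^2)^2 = -11025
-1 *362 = -362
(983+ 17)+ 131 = 1131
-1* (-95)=95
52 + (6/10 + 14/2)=298/5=59.60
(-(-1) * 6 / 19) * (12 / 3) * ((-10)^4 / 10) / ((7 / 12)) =288000 / 133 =2165.41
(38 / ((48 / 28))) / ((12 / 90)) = 665 / 4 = 166.25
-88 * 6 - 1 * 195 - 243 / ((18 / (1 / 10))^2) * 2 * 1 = -144603 / 200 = -723.02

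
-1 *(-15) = 15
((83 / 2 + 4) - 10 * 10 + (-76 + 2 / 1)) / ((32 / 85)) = -21845 / 64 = -341.33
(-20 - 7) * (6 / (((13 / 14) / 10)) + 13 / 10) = -231363 / 130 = -1779.72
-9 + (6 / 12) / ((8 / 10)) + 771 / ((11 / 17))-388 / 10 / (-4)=524863 / 440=1192.87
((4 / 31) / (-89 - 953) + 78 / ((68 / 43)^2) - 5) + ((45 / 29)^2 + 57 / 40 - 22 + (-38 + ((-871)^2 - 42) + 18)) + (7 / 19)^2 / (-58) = 5374967831551278081 / 7085499340195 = 758587.02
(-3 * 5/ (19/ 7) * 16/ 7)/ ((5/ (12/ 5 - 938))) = 224544/ 95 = 2363.62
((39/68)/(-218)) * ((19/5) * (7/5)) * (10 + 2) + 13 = 1188889/92650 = 12.83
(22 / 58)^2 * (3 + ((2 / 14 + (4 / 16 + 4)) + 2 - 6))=11495 / 23548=0.49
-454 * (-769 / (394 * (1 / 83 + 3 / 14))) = 3915.04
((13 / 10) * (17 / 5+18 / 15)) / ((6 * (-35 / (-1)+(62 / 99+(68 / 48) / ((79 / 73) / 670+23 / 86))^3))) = 5359105221384183984 / 1287794729527150031975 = 0.00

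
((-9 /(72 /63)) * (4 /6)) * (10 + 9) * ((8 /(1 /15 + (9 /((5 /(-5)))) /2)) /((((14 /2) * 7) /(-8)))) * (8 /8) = -1440 /49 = -29.39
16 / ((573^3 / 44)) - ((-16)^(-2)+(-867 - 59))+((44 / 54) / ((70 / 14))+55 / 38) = 1414718170771991 / 1525127604480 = 927.61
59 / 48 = 1.23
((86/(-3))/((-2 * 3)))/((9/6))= 86/27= 3.19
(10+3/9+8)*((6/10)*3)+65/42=1451/42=34.55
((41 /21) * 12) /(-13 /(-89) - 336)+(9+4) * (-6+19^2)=965614159 /209237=4614.93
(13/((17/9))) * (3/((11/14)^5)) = 188776224/2737867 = 68.95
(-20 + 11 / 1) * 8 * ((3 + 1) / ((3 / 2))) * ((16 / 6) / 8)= -64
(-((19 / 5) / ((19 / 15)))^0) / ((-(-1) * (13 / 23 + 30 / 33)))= -253 / 373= -0.68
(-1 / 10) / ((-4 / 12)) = 3 / 10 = 0.30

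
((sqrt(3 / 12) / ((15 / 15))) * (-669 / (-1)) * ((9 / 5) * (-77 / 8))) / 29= -463617 / 2320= -199.83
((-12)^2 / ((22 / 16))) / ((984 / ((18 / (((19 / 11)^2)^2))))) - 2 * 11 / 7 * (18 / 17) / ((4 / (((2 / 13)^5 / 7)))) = 355658253622848 / 1652570604885109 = 0.22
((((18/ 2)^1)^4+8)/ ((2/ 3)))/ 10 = 985.35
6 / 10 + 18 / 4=51 / 10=5.10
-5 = -5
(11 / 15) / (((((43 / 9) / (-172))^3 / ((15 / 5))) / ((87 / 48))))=-930204 / 5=-186040.80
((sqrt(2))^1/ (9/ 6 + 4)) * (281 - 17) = 48 * sqrt(2) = 67.88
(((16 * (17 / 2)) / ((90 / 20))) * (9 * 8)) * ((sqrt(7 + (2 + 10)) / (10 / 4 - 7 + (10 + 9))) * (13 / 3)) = 56576 * sqrt(19) / 87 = 2834.59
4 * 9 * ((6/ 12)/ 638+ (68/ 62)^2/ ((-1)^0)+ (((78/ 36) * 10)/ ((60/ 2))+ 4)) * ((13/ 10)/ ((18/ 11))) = 850189379/ 5016420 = 169.48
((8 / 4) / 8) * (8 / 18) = 1 / 9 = 0.11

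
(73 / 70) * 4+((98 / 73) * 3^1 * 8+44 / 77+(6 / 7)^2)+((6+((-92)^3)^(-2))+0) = 473876135230375389 / 10844659199037440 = 43.70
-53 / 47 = -1.13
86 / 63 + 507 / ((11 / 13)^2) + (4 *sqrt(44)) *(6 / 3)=16 *sqrt(11) + 5408435 / 7623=762.56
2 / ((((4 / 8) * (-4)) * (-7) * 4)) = 1 / 28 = 0.04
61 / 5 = 12.20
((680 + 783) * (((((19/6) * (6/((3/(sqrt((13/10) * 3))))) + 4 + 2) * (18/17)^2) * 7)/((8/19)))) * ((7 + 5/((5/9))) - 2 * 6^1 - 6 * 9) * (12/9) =-332730090 * sqrt(390)/289 - 3152179800/289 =-33643849.77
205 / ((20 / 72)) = 738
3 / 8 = 0.38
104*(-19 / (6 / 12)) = -3952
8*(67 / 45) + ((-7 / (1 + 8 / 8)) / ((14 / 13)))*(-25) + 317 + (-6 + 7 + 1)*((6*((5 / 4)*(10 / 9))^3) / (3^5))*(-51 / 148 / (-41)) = 489883173907 / 1194364440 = 410.16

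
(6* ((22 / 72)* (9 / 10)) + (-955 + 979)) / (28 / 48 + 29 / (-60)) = 513 / 2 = 256.50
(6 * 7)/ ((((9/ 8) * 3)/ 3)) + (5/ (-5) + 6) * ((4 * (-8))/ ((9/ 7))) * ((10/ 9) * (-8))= 92624/ 81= 1143.51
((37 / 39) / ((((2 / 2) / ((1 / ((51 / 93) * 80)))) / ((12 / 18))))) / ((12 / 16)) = 1147 / 59670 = 0.02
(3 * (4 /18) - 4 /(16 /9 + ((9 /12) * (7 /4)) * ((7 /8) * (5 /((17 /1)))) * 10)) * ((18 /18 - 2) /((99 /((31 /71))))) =512678 /1064535021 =0.00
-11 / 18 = -0.61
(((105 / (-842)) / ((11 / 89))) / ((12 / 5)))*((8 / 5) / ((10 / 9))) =-5607 / 9262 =-0.61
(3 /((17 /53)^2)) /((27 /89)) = 250001 /2601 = 96.12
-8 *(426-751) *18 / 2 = 23400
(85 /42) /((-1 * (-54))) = 85 /2268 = 0.04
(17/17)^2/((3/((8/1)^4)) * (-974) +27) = 0.04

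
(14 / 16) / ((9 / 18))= 7 / 4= 1.75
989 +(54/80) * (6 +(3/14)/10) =5561161/5600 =993.06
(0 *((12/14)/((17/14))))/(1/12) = 0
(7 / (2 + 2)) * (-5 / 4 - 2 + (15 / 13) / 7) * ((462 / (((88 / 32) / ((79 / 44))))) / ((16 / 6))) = -5589171 / 9152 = -610.70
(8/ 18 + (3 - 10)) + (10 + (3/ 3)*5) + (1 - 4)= 49/ 9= 5.44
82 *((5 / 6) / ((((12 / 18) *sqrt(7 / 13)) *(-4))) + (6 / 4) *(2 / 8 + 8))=4059 / 4 - 205 *sqrt(91) / 56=979.83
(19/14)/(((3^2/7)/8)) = 76/9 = 8.44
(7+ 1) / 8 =1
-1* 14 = -14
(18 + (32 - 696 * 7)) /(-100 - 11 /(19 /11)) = 91618 /2021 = 45.33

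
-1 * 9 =-9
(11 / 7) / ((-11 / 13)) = -1.86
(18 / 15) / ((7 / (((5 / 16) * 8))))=3 / 7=0.43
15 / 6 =5 / 2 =2.50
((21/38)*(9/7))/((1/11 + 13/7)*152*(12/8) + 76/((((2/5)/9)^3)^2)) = 1848/25646642608325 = 0.00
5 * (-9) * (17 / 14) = -765 / 14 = -54.64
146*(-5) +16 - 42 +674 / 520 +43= -185043 / 260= -711.70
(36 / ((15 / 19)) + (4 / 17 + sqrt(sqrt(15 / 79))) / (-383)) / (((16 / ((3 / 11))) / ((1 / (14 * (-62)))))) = -556683 / 621670280 + 3 * 15^(1 / 4) * 79^(3 / 4) / 4622301376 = -0.00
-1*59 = -59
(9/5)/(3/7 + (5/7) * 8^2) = 63/1615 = 0.04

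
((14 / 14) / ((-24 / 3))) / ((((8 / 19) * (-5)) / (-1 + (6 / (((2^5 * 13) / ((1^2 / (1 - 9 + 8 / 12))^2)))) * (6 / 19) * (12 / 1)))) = -238853 / 4026880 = -0.06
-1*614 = -614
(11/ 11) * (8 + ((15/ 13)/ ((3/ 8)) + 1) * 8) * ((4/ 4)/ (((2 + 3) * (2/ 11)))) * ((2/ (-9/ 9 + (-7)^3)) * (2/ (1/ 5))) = -1452/ 559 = -2.60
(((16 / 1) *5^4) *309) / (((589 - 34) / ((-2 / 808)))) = -51500 / 3737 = -13.78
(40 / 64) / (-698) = -5 / 5584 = -0.00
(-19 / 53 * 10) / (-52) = 95 / 1378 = 0.07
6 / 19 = 0.32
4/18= 2/9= 0.22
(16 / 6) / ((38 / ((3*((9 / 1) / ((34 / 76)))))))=72 / 17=4.24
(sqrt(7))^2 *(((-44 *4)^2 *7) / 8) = 189728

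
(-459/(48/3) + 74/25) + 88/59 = -571969/23600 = -24.24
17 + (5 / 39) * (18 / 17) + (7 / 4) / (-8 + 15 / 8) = 26067 / 1547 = 16.85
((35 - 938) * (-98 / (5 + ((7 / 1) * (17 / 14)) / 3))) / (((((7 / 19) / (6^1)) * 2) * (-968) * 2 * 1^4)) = -1080891 / 22748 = -47.52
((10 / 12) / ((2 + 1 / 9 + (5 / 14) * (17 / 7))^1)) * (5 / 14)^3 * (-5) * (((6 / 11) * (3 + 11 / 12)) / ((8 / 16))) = -440625 / 1618232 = -0.27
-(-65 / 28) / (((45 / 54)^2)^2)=4212 / 875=4.81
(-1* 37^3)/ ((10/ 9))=-455877/ 10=-45587.70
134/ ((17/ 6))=804/ 17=47.29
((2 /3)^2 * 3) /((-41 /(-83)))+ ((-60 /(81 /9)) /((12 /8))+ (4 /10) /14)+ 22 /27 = -34943 /38745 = -0.90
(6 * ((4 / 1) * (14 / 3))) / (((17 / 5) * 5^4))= 0.05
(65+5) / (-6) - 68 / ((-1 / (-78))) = -15947 / 3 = -5315.67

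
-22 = -22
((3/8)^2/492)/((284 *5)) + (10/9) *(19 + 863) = 980.00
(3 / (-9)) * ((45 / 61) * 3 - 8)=353 / 183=1.93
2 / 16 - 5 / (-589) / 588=86593 / 692664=0.13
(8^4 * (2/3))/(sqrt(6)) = 4096 * sqrt(6)/9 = 1114.79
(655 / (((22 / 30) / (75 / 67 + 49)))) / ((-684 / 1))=-65.45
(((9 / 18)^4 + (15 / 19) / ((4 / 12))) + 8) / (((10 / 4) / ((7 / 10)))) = 22197 / 7600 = 2.92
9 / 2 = 4.50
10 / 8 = 5 / 4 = 1.25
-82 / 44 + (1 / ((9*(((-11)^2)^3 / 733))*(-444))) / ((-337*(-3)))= -13338098552731 / 7157028491316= -1.86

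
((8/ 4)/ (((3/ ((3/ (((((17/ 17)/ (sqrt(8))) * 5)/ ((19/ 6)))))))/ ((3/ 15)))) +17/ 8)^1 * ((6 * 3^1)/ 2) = 25.57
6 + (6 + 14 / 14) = 13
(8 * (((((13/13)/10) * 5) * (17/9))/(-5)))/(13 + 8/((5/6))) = -68/1017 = -0.07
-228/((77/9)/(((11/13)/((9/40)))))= -9120/91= -100.22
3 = 3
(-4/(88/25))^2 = 625/484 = 1.29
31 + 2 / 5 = 157 / 5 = 31.40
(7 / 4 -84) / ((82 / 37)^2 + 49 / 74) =-450401 / 30522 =-14.76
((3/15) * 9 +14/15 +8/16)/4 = 97/120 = 0.81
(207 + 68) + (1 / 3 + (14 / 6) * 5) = 287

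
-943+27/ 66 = -20737/ 22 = -942.59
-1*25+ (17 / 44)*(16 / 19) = -5157 / 209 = -24.67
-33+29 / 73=-32.60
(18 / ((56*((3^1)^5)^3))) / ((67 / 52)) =13 / 747737487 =0.00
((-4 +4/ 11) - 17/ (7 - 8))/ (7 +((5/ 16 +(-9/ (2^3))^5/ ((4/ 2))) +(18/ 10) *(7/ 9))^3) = 5172102697058304000/ 2916011632588138073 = 1.77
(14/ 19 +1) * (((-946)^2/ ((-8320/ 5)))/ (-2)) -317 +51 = 3178129/ 15808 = 201.05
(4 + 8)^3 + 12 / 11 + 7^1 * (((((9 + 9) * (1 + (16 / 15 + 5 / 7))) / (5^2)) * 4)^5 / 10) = 99936162993558347724 / 4029998779296875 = 24798.06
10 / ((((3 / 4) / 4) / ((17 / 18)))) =1360 / 27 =50.37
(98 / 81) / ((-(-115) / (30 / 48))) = 49 / 7452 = 0.01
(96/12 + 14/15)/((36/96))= 1072/45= 23.82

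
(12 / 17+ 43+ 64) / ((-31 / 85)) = -9155 / 31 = -295.32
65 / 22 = 2.95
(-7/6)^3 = -343/216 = -1.59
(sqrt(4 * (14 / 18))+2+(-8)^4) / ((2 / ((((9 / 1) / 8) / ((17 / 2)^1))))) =3 * sqrt(7) / 68+18441 / 68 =271.31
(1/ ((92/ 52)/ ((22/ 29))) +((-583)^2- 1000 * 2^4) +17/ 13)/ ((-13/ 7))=-19659196032/ 112723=-174402.70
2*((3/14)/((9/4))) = 4/21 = 0.19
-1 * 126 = -126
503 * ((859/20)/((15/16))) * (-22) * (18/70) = -114068328/875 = -130363.80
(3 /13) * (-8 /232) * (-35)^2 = -3675 /377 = -9.75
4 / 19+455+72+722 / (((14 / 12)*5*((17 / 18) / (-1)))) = 4478571 / 11305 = 396.16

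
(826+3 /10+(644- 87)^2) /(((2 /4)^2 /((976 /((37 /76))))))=461486429056 /185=2494521238.14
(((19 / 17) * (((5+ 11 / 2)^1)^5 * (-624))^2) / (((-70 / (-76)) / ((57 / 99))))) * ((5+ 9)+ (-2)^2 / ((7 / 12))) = 86414871727157319801 / 935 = 92422322702842053.26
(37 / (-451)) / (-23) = 37 / 10373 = 0.00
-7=-7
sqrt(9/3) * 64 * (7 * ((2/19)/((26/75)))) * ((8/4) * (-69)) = -32514.87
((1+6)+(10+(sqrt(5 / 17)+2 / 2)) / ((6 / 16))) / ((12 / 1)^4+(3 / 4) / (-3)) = 32 * sqrt(85) / 4230093+436 / 248829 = 0.00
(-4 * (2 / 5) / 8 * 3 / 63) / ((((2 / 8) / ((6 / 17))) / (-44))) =352 / 595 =0.59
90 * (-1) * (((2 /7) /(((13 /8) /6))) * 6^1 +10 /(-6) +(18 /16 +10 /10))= -222375 /364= -610.92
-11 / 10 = -1.10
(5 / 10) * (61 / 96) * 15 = 305 / 64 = 4.77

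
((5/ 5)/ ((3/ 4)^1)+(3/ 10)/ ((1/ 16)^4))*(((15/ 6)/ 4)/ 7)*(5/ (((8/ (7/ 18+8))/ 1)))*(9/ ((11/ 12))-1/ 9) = 4863395165/ 54432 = 89348.09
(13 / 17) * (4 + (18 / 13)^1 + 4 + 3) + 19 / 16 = 2899 / 272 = 10.66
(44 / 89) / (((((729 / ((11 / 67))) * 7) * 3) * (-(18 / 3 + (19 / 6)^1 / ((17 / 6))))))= -68 / 91287567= -0.00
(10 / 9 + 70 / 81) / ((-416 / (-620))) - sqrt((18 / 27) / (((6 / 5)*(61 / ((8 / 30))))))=3100 / 1053 - 2*sqrt(183) / 549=2.89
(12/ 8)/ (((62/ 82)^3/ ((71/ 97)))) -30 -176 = -1175887351/ 5779454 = -203.46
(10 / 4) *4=10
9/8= 1.12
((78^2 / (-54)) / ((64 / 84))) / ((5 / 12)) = -3549 / 10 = -354.90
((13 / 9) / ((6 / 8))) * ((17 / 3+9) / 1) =2288 / 81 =28.25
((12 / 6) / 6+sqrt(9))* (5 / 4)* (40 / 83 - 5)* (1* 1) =-3125 / 166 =-18.83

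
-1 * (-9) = 9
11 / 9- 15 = -124 / 9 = -13.78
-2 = -2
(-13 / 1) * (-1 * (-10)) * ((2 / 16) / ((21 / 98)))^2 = -3185 / 72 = -44.24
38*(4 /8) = 19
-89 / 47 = -1.89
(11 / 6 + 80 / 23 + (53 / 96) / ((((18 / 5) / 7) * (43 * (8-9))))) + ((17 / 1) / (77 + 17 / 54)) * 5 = 6.39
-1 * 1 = -1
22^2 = 484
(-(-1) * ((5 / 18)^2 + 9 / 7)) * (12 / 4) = 3091 / 756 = 4.09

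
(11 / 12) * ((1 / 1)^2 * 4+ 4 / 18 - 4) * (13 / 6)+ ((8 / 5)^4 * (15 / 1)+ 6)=4242187 / 40500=104.75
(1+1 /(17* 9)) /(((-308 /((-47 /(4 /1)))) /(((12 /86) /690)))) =47 /6052680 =0.00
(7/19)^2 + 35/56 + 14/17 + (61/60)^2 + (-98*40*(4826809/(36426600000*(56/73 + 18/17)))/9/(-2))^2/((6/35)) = 395876540758957158960017657/151136475449251750920000000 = 2.62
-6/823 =-0.01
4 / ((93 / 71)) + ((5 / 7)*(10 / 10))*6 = 4778 / 651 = 7.34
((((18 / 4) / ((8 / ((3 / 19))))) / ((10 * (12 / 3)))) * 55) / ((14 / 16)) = 297 / 2128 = 0.14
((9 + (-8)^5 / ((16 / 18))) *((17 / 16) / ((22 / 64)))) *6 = -7518420 / 11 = -683492.73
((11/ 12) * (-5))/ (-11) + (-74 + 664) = 7085/ 12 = 590.42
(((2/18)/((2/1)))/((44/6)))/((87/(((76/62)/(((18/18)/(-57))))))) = -361/59334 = -0.01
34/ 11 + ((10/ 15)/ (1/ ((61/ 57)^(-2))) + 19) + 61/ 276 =258632795/ 11296956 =22.89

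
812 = 812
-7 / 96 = -0.07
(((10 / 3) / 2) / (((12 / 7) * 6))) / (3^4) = 35 / 17496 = 0.00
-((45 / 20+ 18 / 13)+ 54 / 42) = -1791 / 364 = -4.92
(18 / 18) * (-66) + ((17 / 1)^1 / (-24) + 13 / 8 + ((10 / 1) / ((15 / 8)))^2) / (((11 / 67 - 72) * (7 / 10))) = -5768429 / 86634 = -66.58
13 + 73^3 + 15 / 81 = 10503815 / 27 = 389030.19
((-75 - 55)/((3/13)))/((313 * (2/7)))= -5915/939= -6.30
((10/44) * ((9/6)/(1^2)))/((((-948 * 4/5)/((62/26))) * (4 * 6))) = -775/17352192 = -0.00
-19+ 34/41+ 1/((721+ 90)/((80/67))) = -40477785/2227817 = -18.17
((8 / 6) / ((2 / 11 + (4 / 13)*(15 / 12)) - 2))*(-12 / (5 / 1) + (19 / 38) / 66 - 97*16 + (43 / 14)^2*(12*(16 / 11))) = 584271103 / 452025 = 1292.56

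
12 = 12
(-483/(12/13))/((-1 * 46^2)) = 91/368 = 0.25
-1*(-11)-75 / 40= 9.12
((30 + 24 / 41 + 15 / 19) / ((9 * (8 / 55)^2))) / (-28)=-24644675 / 4187904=-5.88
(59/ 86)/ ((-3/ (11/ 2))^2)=2.31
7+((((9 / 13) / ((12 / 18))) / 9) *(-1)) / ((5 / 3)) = 901 / 130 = 6.93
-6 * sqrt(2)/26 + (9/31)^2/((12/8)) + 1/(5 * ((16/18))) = 10809/38440-3 * sqrt(2)/13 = -0.05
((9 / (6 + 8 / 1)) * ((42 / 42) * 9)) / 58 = 81 / 812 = 0.10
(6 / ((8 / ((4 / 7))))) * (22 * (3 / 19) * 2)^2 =52272 / 2527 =20.69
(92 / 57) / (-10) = -46 / 285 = -0.16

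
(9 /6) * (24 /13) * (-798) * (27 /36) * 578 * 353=-4396116564 /13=-338162812.62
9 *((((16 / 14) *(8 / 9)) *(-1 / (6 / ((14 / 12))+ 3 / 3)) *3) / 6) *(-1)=32 / 43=0.74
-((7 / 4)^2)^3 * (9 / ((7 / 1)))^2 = -194481 / 4096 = -47.48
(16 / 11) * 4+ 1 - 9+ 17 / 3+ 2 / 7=871 / 231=3.77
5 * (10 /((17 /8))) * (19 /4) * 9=17100 /17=1005.88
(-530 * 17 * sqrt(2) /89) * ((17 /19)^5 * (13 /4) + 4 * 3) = -618585572965 * sqrt(2) /440745622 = -1984.85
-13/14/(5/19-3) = 19/56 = 0.34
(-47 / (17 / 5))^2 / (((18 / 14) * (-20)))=-77315 / 10404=-7.43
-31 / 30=-1.03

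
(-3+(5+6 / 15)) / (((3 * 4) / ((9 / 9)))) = 1 / 5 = 0.20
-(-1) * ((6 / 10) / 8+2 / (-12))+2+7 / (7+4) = 3359 / 1320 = 2.54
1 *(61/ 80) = 61/ 80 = 0.76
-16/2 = -8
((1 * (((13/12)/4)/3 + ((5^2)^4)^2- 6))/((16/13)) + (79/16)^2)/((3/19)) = 2713623047303507/3456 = 785191853965.14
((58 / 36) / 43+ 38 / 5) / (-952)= -29557 / 3684240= -0.01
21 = 21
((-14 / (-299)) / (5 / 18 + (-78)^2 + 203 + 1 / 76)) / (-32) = -1197 / 5143406372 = -0.00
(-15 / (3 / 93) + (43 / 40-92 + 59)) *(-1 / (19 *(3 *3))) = 19877 / 6840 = 2.91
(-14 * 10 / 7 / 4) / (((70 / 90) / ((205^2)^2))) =-11353504017.86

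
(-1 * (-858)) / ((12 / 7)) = 1001 / 2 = 500.50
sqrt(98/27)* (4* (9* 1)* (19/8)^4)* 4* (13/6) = 11859211* sqrt(6)/1536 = 18912.12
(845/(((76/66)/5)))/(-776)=-139425/29488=-4.73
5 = 5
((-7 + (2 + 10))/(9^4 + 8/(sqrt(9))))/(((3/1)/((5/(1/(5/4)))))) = 125/78764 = 0.00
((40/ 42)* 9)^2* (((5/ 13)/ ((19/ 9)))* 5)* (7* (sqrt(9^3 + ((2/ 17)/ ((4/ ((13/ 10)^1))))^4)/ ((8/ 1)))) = 1581.12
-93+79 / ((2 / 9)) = 525 / 2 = 262.50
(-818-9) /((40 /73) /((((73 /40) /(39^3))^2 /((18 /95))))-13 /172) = -1051371348812 /139443592659829601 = -0.00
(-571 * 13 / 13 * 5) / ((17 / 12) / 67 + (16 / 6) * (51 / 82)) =-1699.73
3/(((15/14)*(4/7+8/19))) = 931/330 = 2.82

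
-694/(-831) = 0.84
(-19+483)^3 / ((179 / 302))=30168997888 / 179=168541887.64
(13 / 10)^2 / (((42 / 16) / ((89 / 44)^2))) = 1338649 / 508200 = 2.63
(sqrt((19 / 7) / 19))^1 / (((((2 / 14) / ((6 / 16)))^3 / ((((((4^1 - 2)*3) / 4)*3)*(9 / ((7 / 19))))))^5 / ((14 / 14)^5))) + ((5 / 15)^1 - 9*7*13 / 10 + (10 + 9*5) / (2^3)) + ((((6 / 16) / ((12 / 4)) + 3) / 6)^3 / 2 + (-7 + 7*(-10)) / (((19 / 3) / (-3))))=-801570217 / 21012480 + 4999128268292402480234106845751*sqrt(7) / 1125899906842624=11747447610246053.25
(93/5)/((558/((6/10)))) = 0.02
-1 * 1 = -1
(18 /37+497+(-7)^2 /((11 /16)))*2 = 462970 /407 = 1137.52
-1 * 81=-81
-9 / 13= -0.69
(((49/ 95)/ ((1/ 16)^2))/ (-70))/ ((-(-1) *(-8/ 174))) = 41.03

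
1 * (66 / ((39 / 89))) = 1958 / 13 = 150.62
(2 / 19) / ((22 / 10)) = 10 / 209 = 0.05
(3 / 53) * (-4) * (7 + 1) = -96 / 53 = -1.81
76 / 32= 19 / 8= 2.38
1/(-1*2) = -0.50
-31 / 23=-1.35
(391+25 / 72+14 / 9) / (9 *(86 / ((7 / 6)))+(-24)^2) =198023 / 624672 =0.32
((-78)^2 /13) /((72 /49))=318.50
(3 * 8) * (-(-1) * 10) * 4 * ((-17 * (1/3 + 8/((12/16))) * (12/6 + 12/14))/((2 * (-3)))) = 598400/7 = 85485.71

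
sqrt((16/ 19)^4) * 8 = 2048/ 361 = 5.67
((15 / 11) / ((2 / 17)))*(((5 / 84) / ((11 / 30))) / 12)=2125 / 13552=0.16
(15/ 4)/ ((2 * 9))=5/ 24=0.21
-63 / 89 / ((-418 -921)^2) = -63 / 159569969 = -0.00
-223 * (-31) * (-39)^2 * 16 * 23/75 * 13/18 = 2794566424/75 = 37260885.65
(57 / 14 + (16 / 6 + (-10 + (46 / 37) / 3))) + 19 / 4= 1971 / 1036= 1.90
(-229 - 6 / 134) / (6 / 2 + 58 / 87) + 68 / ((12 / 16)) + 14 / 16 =514277 / 17688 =29.07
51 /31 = 1.65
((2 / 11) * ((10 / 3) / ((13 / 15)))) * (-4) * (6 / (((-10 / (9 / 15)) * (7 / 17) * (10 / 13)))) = 1224 / 385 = 3.18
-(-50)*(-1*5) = -250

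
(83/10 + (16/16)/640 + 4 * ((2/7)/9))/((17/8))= 339839/85680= 3.97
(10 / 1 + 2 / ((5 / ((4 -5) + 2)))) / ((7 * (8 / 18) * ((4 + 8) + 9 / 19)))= 741 / 2765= 0.27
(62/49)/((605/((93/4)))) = 2883/59290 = 0.05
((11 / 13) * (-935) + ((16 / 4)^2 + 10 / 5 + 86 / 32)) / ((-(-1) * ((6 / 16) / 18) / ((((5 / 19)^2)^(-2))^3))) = -1064097626954357290131 / 3173828125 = -335272606154.23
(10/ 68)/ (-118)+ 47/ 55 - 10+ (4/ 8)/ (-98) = -24738101/ 2703085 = -9.15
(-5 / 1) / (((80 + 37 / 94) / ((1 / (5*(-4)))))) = 47 / 15114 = 0.00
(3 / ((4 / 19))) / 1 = 57 / 4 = 14.25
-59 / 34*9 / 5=-531 / 170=-3.12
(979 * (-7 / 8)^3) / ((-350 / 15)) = 143913 / 5120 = 28.11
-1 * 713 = -713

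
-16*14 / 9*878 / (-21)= 28096 / 27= 1040.59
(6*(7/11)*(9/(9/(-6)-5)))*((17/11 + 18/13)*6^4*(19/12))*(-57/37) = 37049984496/756613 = 48968.21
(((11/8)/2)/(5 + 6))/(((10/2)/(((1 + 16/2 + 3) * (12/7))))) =9/35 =0.26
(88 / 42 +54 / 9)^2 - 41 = 10819 / 441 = 24.53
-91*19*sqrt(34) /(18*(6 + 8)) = -247*sqrt(34) /36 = -40.01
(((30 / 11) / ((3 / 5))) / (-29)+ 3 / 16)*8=157 / 638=0.25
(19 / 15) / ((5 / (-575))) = -437 / 3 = -145.67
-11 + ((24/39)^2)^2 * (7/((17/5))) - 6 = -8110769/485537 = -16.70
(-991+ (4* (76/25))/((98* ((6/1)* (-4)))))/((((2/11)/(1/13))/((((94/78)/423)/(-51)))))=1178276/50307075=0.02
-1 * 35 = -35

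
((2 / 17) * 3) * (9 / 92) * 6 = 81 / 391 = 0.21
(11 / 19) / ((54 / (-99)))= -121 / 114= -1.06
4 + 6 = 10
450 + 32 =482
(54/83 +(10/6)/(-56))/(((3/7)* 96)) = 8657/573696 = 0.02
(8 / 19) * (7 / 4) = 14 / 19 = 0.74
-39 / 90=-13 / 30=-0.43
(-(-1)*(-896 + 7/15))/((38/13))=-9191/30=-306.37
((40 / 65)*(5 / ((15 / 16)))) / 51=128 / 1989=0.06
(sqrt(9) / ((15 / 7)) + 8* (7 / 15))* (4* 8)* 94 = 15441.07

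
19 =19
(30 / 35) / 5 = 0.17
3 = 3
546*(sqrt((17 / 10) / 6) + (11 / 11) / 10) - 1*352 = -1487 / 5 + 91*sqrt(255) / 5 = -6.77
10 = 10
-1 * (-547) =547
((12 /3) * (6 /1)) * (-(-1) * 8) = 192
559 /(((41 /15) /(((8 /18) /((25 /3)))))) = 2236 /205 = 10.91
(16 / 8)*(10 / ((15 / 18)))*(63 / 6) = 252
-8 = -8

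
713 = 713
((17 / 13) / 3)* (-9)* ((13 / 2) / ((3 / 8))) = -68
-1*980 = -980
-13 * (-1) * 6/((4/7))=273/2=136.50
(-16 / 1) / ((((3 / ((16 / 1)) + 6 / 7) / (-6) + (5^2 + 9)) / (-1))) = 3584 / 7577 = 0.47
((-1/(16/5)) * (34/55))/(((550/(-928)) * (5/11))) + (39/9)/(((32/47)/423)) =118489177/44000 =2692.94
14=14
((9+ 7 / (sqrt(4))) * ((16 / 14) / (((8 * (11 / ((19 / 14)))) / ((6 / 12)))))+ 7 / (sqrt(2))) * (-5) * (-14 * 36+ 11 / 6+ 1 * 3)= 7113125 / 25872+ 104825 * sqrt(2) / 12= 12628.68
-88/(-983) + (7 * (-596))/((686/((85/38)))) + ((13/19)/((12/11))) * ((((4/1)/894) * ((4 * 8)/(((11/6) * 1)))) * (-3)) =-1862834755/136360777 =-13.66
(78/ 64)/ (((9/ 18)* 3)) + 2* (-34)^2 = 37005/ 16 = 2312.81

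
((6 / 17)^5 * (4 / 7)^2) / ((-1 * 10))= -62208 / 347864965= -0.00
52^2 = 2704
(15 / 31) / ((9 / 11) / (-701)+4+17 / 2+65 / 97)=22439010 / 610695629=0.04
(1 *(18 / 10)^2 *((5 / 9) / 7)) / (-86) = -9 / 3010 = -0.00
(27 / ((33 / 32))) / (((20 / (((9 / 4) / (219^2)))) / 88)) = 144 / 26645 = 0.01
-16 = -16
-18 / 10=-9 / 5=-1.80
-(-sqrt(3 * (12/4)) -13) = 16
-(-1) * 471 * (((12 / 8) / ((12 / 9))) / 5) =4239 / 40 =105.98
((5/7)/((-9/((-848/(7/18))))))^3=609800192000/117649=5183216.11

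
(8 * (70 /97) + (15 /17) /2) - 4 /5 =89283 /16490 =5.41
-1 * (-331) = 331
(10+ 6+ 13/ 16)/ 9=269/ 144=1.87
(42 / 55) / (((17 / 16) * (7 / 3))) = 288 / 935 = 0.31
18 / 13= 1.38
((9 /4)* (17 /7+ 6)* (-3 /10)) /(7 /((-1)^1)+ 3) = 1.42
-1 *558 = -558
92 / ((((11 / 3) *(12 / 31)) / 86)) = 61318 / 11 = 5574.36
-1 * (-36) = 36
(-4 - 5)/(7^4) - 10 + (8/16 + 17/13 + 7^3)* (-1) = -22149459/62426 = -354.81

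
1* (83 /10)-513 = -5047 /10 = -504.70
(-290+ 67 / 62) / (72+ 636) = -5971 / 14632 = -0.41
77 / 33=7 / 3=2.33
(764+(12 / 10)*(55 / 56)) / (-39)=-21425 / 1092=-19.62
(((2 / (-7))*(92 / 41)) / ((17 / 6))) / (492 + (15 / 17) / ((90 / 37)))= -6624 / 14413427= -0.00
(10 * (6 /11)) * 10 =54.55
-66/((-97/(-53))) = -3498/97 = -36.06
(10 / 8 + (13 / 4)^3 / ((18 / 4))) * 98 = 125293 / 144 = 870.09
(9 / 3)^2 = 9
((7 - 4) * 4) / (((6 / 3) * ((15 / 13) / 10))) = 52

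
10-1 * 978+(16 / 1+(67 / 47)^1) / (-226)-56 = -10877747 / 10622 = -1024.08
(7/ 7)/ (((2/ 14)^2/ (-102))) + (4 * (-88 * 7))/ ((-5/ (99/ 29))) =-480774/ 145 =-3315.68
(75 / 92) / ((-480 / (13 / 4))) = -65 / 11776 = -0.01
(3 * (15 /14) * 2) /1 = 45 /7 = 6.43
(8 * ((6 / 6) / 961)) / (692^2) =0.00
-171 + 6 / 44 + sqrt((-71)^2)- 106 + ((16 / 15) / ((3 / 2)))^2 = -9148697 / 44550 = -205.36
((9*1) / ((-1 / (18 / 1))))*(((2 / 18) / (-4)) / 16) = 9 / 32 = 0.28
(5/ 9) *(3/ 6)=5/ 18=0.28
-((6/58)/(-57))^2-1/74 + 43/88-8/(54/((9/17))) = 19998942617/50414767656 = 0.40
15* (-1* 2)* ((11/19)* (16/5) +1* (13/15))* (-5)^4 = -968750/19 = -50986.84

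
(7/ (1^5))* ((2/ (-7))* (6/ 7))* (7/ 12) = -1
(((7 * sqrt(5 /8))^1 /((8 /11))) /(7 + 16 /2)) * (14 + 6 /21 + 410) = 1089 * sqrt(10) /16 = 215.23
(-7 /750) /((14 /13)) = -13 /1500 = -0.01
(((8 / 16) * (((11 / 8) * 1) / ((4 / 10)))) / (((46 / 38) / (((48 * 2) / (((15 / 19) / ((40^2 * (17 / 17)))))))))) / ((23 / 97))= 616299200 / 529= 1165026.84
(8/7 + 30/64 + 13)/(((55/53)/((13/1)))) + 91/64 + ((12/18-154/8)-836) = -670.12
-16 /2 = -8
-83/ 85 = -0.98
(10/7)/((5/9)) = 18/7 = 2.57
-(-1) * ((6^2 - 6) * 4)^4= 207360000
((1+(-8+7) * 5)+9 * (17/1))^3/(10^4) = 3307949/10000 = 330.79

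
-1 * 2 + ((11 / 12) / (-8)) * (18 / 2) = -3.03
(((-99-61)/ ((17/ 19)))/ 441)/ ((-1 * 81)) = 3040/ 607257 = 0.01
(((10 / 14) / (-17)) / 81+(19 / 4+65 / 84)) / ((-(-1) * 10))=53239 / 96390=0.55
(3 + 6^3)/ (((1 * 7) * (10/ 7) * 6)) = 73/ 20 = 3.65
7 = 7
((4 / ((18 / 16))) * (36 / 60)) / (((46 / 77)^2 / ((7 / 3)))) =332024 / 23805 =13.95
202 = 202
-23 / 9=-2.56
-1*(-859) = 859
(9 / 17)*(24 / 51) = 72 / 289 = 0.25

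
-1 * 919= -919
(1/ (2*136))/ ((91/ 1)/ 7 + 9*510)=1/ 1252016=0.00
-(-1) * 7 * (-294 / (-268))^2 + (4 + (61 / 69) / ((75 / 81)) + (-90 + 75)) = -16737631 / 10324700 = -1.62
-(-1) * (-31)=-31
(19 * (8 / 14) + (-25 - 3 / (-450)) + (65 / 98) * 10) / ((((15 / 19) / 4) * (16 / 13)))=-13622297 / 441000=-30.89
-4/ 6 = -2/ 3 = -0.67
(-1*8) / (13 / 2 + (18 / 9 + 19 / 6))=-24 / 35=-0.69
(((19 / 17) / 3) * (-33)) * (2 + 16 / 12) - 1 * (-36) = -254 / 51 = -4.98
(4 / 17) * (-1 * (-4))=16 / 17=0.94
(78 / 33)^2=676 / 121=5.59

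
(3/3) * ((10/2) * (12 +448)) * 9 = 20700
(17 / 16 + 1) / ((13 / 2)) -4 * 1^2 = -383 / 104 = -3.68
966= 966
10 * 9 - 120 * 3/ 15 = 66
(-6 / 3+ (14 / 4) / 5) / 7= -0.19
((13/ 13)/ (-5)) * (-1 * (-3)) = -3/ 5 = -0.60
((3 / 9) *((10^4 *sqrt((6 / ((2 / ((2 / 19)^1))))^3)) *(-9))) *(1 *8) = -1440000 *sqrt(114) / 361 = -42590.01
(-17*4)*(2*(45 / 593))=-6120 / 593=-10.32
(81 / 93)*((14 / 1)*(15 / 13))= 14.07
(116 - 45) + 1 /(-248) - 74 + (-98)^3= -233416361 /248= -941195.00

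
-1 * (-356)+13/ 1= 369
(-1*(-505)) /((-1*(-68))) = 7.43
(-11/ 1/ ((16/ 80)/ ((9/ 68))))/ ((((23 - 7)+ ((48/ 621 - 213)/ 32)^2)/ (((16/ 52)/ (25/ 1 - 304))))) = 2413255680/ 18118453584491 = 0.00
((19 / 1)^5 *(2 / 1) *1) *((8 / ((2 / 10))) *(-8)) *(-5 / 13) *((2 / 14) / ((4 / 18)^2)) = 160451215200 / 91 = 1763200167.03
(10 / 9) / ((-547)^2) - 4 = -10771514 / 2692881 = -4.00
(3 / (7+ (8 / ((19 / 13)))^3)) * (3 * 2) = 41154 / 390959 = 0.11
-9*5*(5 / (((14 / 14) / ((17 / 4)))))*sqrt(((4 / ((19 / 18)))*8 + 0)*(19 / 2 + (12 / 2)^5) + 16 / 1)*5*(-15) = 286875*sqrt(5325643) / 19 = 34843769.10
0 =0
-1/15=-0.07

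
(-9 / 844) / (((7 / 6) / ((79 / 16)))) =-2133 / 47264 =-0.05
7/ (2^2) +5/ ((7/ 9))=229/ 28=8.18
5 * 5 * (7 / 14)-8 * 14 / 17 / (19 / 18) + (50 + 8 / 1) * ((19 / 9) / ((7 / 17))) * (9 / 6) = 6135985 / 13566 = 452.31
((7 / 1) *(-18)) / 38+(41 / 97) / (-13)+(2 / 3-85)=-6302293 / 71877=-87.68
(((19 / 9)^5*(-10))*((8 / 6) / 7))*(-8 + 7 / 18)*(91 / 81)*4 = 352794585520 / 129140163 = 2731.87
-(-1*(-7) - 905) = 898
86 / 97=0.89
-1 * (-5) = 5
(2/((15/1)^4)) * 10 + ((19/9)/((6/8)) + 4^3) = 676504/10125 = 66.82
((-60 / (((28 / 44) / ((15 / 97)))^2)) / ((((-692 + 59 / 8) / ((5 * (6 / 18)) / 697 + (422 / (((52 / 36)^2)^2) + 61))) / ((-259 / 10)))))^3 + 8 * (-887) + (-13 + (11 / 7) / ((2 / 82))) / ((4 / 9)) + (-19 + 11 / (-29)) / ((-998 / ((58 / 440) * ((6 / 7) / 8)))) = -2677996889867244089656632033402481910966712931025056900073 / 162612725211504868556147816371813942125961504381848560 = -16468.56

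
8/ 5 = 1.60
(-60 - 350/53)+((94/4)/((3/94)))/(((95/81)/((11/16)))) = 365.02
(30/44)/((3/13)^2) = 845/66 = 12.80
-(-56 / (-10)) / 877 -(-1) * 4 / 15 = 3424 / 13155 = 0.26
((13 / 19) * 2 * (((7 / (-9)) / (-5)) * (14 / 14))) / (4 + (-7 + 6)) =0.07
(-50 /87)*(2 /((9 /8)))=-800 /783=-1.02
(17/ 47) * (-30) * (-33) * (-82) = -1380060/ 47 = -29362.98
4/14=2/7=0.29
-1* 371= -371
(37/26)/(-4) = -37/104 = -0.36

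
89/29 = 3.07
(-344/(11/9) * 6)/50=-9288/275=-33.77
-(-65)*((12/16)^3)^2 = 47385/4096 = 11.57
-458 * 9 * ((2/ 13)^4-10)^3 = 96018568057250815248/ 23298085122481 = 4121307.29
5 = 5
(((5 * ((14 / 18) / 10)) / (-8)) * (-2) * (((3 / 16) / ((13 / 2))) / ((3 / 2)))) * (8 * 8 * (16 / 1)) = 224 / 117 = 1.91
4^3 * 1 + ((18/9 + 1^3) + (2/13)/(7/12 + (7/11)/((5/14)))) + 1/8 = 10907901/162344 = 67.19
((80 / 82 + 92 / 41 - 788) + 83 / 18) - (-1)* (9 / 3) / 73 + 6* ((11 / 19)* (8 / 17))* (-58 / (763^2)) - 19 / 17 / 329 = -371446851887101169 / 476133433449786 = -780.13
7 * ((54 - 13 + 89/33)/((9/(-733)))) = -24912.13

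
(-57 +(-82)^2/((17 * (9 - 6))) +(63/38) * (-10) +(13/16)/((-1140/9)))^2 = 326328725414041/96149606400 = 3393.97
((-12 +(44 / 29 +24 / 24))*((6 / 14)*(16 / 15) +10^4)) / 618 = -3208480 / 20909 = -153.45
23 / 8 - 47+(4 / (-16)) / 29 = -10239 / 232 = -44.13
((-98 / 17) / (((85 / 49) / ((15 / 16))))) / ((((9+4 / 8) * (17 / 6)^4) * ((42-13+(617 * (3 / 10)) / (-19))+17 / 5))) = -222264 / 989640329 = -0.00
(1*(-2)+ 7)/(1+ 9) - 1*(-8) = 17/2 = 8.50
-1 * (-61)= 61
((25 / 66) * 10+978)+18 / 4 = 65095 / 66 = 986.29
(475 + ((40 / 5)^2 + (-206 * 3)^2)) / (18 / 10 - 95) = -1912315 / 466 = -4103.68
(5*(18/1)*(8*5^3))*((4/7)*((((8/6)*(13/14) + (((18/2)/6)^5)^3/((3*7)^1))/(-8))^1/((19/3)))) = -85504921875/3813376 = -22422.37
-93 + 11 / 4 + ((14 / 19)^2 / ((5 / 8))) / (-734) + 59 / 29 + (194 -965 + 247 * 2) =-28064149719 / 76842460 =-365.22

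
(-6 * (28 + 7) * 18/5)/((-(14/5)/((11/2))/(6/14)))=4455/7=636.43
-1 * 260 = -260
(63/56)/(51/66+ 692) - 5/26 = -0.19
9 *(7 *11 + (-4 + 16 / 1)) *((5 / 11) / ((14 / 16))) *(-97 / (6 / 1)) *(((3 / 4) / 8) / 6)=-129495 / 1232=-105.11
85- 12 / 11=923 / 11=83.91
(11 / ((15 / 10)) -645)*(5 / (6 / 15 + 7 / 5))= -47825 / 27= -1771.30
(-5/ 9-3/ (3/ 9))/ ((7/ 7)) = -86/ 9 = -9.56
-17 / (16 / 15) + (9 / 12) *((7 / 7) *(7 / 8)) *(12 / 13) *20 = -795 / 208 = -3.82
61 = 61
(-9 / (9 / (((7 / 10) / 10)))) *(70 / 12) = -49 / 120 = -0.41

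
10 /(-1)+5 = -5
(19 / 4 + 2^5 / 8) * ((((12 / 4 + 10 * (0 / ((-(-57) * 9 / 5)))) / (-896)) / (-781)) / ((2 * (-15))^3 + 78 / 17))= -85 / 61170019328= -0.00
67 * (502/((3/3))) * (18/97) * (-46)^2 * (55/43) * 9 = 634120637040/4171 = 152030840.82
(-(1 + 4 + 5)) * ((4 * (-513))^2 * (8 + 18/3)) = -589498560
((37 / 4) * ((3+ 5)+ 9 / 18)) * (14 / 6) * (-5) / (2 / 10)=-110075 / 24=-4586.46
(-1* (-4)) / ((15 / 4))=16 / 15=1.07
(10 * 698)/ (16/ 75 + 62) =261750/ 2333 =112.19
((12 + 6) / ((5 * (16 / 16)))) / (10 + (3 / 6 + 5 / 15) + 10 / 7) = 756 / 2575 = 0.29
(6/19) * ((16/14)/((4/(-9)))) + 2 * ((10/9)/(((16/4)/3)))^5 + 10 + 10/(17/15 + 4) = 11.94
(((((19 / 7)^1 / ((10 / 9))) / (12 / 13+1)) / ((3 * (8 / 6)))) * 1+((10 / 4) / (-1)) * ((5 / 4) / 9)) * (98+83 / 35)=-546857 / 183750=-2.98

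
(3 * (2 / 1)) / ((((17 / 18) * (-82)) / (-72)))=3888 / 697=5.58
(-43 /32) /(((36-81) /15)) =43 /96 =0.45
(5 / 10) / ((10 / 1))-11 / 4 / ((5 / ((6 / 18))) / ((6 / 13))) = -9 / 260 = -0.03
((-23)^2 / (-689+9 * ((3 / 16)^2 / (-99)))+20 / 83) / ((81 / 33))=-933211972 / 4348062153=-0.21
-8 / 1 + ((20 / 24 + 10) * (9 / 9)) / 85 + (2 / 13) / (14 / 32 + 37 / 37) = -236833 / 30498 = -7.77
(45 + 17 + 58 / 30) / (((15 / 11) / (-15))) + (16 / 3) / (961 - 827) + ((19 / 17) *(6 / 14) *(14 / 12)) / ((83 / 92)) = -332112001 / 472685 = -702.61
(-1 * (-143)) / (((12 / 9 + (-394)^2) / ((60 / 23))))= 495 / 205988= 0.00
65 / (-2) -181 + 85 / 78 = -8284 / 39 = -212.41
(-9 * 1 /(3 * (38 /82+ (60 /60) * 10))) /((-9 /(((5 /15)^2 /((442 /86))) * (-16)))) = -28208 /2559843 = -0.01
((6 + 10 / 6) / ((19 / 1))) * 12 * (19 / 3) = 92 / 3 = 30.67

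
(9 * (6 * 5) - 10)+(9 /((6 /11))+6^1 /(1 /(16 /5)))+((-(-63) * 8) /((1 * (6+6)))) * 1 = 3377 /10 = 337.70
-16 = -16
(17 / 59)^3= 4913 / 205379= 0.02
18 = 18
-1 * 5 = -5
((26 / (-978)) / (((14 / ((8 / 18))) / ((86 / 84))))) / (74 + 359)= -559 / 280128051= -0.00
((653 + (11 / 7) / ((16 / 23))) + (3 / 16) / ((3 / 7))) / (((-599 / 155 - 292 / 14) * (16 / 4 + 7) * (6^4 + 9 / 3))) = -5691445 / 3066190776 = -0.00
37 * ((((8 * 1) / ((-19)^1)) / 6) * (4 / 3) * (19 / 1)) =-592 / 9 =-65.78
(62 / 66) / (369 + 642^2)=31 / 13613589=0.00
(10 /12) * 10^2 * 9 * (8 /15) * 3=1200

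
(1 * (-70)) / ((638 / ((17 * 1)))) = -595 / 319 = -1.87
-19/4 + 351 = 1385/4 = 346.25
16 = 16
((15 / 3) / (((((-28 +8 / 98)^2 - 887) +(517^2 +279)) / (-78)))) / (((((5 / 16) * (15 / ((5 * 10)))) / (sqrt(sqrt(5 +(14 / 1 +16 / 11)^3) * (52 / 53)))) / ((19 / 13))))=-0.18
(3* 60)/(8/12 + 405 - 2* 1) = 540/1211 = 0.45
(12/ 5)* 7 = 84/ 5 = 16.80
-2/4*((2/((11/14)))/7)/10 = -1/55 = -0.02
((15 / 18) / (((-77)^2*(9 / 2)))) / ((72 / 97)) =485 / 11525976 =0.00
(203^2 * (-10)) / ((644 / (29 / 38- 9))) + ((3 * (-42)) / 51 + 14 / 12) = 469754663 / 89148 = 5269.38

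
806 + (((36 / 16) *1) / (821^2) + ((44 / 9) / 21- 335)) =240128456033 / 509574996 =471.23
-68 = -68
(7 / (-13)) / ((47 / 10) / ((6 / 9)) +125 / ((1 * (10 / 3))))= -140 / 11583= -0.01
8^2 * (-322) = -20608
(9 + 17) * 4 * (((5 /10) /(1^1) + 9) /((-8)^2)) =247 /16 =15.44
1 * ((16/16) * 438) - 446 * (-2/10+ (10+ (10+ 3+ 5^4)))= -1442404/5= -288480.80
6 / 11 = 0.55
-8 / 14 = -4 / 7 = -0.57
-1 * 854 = -854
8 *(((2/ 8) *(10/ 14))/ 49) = 10/ 343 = 0.03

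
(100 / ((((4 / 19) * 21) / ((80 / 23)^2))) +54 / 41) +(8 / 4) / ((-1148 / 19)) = 35778517 / 130134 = 274.94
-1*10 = -10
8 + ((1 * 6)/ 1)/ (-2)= 5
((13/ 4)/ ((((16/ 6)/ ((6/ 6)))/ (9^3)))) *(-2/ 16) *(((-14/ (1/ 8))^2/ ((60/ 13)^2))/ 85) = -26159679/ 34000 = -769.40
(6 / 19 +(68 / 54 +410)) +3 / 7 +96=1824241 / 3591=508.00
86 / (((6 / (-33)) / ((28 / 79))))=-13244 / 79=-167.65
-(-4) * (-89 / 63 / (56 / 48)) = -712 / 147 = -4.84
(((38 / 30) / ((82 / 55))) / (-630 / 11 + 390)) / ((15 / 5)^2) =2299 / 8103240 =0.00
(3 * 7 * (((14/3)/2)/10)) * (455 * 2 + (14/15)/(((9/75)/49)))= 56938/9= 6326.44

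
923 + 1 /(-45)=41534 /45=922.98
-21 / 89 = -0.24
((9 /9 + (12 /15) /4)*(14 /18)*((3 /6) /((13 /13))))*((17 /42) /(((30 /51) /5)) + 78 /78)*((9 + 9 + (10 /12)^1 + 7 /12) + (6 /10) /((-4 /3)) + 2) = 234617 /5400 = 43.45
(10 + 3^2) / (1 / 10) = 190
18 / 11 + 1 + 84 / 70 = 211 / 55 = 3.84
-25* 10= -250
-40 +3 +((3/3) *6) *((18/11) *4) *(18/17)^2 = 22345/3179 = 7.03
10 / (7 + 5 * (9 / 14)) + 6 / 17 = 3238 / 2431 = 1.33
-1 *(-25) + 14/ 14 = 26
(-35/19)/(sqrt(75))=-7 * sqrt(3)/57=-0.21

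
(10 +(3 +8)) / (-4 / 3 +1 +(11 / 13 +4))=819 / 176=4.65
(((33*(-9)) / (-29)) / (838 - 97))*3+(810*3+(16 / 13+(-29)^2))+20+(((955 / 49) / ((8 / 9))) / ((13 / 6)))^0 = 1814593 / 551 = 3293.27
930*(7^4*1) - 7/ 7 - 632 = 2232297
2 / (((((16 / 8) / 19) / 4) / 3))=228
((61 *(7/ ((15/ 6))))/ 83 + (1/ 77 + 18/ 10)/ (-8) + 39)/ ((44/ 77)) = 1043809/ 14608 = 71.45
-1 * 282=-282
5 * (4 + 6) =50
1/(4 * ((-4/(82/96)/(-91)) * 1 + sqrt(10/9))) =-805896/69435917 + 41761083 * sqrt(10)/555487336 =0.23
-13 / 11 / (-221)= 1 / 187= 0.01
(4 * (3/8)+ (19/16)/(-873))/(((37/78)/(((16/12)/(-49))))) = -272129/3165498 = -0.09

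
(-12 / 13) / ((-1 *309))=4 / 1339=0.00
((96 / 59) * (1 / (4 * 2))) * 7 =84 / 59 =1.42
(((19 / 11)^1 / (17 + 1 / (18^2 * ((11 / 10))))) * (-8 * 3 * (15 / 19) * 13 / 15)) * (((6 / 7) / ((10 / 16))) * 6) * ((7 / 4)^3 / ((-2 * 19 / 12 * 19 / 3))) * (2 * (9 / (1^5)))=3610964448 / 54689695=66.03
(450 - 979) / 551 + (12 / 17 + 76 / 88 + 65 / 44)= 860037 / 412148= 2.09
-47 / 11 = -4.27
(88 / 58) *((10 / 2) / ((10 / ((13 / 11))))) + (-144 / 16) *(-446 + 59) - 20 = 100453 / 29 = 3463.90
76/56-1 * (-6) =103/14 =7.36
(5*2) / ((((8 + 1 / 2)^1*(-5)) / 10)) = -40 / 17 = -2.35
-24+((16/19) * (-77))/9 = -5336/171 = -31.20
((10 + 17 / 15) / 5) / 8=167 / 600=0.28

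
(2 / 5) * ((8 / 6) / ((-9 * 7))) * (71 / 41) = -568 / 38745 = -0.01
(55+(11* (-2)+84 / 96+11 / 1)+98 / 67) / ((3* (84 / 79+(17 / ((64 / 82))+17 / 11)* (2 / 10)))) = 143889020 / 53366103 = 2.70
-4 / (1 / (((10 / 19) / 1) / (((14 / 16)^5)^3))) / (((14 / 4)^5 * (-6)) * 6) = 11258999068426240 / 13644477536891652171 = 0.00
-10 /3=-3.33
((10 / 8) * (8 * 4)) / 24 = 5 / 3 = 1.67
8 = 8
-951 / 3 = -317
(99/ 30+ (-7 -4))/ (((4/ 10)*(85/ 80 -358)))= 308/ 5711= 0.05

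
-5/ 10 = -1/ 2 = -0.50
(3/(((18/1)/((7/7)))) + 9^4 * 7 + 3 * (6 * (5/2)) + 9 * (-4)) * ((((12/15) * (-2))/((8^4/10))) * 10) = -1378085/768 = -1794.38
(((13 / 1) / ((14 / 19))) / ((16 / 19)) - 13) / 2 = 1781 / 448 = 3.98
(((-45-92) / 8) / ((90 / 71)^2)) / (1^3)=-690617 / 64800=-10.66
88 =88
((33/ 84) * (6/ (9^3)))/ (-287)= -11/ 976374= -0.00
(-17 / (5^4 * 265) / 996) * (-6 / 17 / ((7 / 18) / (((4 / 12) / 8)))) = 0.00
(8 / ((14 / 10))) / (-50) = -0.11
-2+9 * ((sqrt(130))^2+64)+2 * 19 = 1782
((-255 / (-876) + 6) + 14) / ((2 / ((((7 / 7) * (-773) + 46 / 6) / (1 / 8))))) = -4534600 / 73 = -62117.81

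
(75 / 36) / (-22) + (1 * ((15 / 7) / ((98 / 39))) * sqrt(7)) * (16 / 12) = -25 / 264 + 390 * sqrt(7) / 343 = 2.91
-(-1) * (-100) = -100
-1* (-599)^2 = -358801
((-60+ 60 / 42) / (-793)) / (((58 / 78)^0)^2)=0.07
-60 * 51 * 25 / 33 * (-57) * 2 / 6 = 484500 / 11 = 44045.45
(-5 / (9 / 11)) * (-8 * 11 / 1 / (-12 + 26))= 2420 / 63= 38.41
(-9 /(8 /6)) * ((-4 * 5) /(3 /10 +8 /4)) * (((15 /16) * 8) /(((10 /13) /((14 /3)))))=61425 /23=2670.65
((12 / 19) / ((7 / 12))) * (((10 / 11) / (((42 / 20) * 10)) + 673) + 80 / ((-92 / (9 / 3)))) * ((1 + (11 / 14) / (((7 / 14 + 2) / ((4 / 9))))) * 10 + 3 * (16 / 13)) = 704310892832 / 64303239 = 10952.96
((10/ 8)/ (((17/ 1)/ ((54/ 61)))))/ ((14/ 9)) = 0.04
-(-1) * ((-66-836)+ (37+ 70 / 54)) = -23320 / 27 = -863.70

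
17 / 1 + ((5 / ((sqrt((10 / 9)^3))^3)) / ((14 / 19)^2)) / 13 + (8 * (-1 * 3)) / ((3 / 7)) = -39 + 7105563 * sqrt(10) / 50960000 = -38.56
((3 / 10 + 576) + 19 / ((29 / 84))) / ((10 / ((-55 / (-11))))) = 183087 / 580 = 315.67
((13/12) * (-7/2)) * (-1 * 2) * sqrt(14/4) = 91 * sqrt(14)/24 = 14.19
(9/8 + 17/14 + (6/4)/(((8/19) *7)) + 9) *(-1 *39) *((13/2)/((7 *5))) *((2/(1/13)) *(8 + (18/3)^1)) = -8746257/280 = -31236.63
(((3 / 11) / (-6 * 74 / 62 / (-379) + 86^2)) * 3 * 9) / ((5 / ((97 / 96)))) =30770631 / 152936653760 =0.00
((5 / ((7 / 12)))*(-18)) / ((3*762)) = -0.07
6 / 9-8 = -22 / 3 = -7.33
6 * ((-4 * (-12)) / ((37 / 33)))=9504 / 37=256.86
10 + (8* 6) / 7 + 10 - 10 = 118 / 7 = 16.86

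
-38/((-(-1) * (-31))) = 38/31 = 1.23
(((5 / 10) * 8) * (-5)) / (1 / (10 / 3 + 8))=-680 / 3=-226.67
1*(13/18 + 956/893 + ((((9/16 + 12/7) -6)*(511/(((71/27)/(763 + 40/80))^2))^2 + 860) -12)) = -361230979239457599916216665155/52283822130432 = -6909039250005437.48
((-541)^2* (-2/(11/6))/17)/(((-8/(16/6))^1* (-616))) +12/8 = -124742/14399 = -8.66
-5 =-5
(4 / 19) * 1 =4 / 19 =0.21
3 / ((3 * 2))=1 / 2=0.50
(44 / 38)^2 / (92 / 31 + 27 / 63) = 9548 / 24187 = 0.39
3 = 3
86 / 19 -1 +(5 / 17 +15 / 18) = 9019 / 1938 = 4.65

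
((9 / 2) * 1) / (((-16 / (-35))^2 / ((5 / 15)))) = 3675 / 512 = 7.18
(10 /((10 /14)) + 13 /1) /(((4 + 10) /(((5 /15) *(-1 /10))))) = -9 /140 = -0.06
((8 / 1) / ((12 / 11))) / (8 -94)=-11 / 129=-0.09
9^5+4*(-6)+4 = 59029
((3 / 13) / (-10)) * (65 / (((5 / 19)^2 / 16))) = -8664 / 25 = -346.56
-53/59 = -0.90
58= 58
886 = 886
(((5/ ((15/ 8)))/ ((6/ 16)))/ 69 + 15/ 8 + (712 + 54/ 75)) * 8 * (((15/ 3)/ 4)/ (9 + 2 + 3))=88765499/ 173880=510.50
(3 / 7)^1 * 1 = 3 / 7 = 0.43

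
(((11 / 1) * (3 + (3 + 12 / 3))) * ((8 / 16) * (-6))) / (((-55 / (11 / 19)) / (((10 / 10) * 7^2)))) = 170.21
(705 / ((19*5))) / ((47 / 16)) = 48 / 19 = 2.53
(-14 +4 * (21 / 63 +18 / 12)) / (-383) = 20 / 1149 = 0.02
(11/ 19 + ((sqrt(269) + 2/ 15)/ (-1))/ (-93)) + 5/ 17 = sqrt(269)/ 93 + 394036/ 450585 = 1.05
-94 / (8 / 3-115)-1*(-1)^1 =619 / 337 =1.84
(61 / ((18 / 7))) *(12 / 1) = 854 / 3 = 284.67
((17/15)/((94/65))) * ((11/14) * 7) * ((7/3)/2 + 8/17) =23881/3384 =7.06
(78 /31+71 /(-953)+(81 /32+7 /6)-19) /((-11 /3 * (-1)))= -3.51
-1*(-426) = 426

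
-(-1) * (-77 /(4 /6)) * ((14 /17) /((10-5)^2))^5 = -62118672 /13865791015625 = -0.00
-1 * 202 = -202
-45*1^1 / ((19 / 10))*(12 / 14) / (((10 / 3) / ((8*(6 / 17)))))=-17.20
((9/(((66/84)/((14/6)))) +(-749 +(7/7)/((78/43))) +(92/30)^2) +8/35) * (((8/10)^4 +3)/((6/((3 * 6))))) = -683540056523/93843750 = -7283.81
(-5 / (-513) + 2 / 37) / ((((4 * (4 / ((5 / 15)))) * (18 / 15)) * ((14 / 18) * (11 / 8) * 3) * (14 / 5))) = 4325 / 35076888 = 0.00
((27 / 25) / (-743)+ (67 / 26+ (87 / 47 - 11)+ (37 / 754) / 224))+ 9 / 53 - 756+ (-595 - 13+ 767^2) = 4586694182673559753 / 7814872811200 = 586918.60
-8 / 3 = -2.67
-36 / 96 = -3 / 8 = -0.38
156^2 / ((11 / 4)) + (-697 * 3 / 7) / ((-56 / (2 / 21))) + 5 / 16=8850.28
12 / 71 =0.17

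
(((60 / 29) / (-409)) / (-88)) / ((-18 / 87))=-5 / 17996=-0.00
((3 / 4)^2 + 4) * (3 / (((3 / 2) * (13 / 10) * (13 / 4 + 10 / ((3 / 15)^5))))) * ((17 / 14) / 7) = 6205 / 159266562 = 0.00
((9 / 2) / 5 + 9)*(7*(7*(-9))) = -43659 / 10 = -4365.90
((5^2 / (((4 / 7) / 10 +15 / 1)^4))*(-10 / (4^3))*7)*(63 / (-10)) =0.00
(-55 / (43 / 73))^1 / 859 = -4015 / 36937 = -0.11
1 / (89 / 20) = 20 / 89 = 0.22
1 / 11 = 0.09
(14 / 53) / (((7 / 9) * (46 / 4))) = 36 / 1219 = 0.03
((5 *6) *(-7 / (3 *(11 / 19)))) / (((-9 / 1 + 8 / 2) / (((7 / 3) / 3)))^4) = -638666 / 9021375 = -0.07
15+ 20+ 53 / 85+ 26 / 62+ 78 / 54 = 889012 / 23715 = 37.49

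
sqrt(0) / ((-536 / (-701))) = 0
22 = 22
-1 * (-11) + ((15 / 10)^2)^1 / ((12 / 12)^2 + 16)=757 / 68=11.13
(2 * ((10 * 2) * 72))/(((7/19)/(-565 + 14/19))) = -30876480/7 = -4410925.71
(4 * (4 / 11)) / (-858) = -8 / 4719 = -0.00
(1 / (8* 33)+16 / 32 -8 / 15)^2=169 / 193600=0.00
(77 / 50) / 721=11 / 5150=0.00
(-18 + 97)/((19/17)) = 1343/19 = 70.68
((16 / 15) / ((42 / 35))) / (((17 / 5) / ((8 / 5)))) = 64 / 153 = 0.42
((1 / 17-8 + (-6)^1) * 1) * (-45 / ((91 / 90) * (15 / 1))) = 63990 / 1547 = 41.36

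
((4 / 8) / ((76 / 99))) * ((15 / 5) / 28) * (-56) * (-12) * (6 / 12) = 23.45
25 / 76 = 0.33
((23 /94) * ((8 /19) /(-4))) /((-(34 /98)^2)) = 55223 /258077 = 0.21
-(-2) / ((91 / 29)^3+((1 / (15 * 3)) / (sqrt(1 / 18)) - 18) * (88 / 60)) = 0.43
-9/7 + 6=33/7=4.71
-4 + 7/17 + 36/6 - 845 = -14324/17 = -842.59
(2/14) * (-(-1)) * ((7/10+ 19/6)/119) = 58/12495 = 0.00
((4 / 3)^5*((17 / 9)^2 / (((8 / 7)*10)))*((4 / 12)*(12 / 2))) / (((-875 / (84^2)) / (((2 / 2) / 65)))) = -29001728 / 88846875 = -0.33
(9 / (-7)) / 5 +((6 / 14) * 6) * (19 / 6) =276 / 35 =7.89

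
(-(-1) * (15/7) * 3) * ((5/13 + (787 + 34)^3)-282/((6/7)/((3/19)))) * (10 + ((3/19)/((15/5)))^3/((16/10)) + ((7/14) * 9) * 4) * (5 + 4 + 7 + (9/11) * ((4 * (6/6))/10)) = 848643851606349504591/521805284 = 1626361168865.34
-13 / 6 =-2.17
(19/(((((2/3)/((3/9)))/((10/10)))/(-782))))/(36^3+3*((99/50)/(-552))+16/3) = -205040400/1287852503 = -0.16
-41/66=-0.62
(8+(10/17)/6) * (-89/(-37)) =36757/1887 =19.48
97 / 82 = 1.18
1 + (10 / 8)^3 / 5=89 / 64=1.39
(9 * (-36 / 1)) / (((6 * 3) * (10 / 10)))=-18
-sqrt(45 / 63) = -sqrt(35) / 7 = -0.85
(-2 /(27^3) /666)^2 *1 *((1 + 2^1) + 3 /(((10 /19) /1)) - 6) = 1 /15911359483230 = 0.00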